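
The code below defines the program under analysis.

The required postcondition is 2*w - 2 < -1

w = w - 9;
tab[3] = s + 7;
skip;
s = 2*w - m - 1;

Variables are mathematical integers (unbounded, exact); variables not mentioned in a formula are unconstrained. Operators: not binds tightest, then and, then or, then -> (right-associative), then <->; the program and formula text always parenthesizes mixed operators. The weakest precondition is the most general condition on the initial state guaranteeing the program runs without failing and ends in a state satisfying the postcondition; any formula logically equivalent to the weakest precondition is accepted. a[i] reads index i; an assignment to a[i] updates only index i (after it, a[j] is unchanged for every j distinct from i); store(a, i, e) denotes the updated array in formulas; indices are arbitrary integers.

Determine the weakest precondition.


Working backward. After the program, the postcondition 2*w - 2 < -1 must hold; in canonical form it is 2*w < 1.
Before s := 2*w - m - 1: 2*w < 1
Before skip: 2*w < 1
Before tab[3] := s + 7: 2*w < 1
Before w := w - 9: 2*w < 19
Answer: WP = 2*w < 19


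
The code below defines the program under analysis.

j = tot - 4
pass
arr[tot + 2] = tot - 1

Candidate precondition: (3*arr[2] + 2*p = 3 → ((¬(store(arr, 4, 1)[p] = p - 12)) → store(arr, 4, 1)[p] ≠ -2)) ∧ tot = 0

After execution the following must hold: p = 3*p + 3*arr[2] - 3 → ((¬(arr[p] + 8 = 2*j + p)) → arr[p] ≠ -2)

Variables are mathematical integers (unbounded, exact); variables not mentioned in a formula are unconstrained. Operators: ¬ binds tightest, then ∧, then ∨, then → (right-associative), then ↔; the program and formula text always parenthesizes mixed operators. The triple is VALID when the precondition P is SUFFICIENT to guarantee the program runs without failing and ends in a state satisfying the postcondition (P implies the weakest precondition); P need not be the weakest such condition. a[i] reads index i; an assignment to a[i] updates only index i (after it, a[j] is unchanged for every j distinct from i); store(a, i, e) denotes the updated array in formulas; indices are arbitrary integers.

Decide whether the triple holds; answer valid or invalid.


Working backward. After the program, the postcondition p = 3*p + 3*arr[2] - 3 → ((¬(arr[p] + 8 = 2*j + p)) → arr[p] ≠ -2) must hold; in canonical form it is 3*arr[2] + 2*p = 3 → ((¬(arr[p] = 2*j + p - 8)) → arr[p] ≠ -2).
Before arr[tot + 2] := tot - 1: 3*store(arr, tot + 2, tot - 1)[2] + 2*p = 3 → ((¬(store(arr, tot + 2, tot - 1)[p] = 2*j + p - 8)) → store(arr, tot + 2, tot - 1)[p] ≠ -2)
Before skip: 3*store(arr, tot + 2, tot - 1)[2] + 2*p = 3 → ((¬(store(arr, tot + 2, tot - 1)[p] = 2*j + p - 8)) → store(arr, tot + 2, tot - 1)[p] ≠ -2)
Before j := tot - 4: 3*store(arr, tot + 2, tot - 1)[2] + 2*p = 3 → ((¬(store(arr, tot + 2, tot - 1)[p] = p + 2*tot - 16)) → store(arr, tot + 2, tot - 1)[p] ≠ -2)
The weakest precondition is 3*store(arr, tot + 2, tot - 1)[2] + 2*p = 3 → ((¬(store(arr, tot + 2, tot - 1)[p] = p + 2*tot - 16)) → store(arr, tot + 2, tot - 1)[p] ≠ -2).
Check whether (3*arr[2] + 2*p = 3 → ((¬(store(arr, 4, 1)[p] = p - 12)) → store(arr, 4, 1)[p] ≠ -2)) ∧ tot = 0 implies it.
Countermodel: at the initial state arr = {[2] = 4, [3] = -2, [4] = -2, elsewhere -2}, p = 3, tot = 0, the precondition holds but the weakest precondition fails.
Answer: invalid


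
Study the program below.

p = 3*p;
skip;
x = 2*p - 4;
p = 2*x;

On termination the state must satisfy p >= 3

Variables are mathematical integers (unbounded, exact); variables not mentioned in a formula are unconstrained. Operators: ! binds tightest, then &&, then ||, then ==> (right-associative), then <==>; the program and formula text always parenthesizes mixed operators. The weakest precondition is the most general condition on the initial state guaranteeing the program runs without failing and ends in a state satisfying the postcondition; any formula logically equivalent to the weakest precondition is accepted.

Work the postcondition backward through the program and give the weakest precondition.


Working backward. After the program, p >= 3 must hold.
Before p := 2*x: 2*x >= 3
Before x := 2*p - 4: 4*p >= 11
Before skip: 4*p >= 11
Before p := 3*p: 12*p >= 11
Answer: WP = 12*p >= 11


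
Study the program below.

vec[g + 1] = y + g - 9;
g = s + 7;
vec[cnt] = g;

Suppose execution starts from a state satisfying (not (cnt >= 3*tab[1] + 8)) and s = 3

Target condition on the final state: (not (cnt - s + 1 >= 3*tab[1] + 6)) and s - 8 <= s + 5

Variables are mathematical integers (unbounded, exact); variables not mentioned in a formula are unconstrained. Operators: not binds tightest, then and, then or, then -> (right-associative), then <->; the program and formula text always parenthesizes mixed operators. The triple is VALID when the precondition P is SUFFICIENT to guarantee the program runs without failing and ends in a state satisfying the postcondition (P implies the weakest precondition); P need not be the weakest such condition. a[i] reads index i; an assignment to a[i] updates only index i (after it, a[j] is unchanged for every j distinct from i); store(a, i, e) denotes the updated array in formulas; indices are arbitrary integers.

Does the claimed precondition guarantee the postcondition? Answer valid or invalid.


Working backward. After the program, the postcondition (not (cnt - s + 1 >= 3*tab[1] + 6)) and s - 8 <= s + 5 must hold; in canonical form it is not (cnt >= 3*tab[1] + s + 5).
Before vec[cnt] := g: not (cnt >= 3*tab[1] + s + 5)
Before g := s + 7: not (cnt >= 3*tab[1] + s + 5)
Before vec[g + 1] := y + g - 9: not (cnt >= 3*tab[1] + s + 5)
The weakest precondition is not (cnt >= 3*tab[1] + s + 5).
Check whether (not (cnt >= 3*tab[1] + 8)) and s = 3 implies it.
Every state satisfying the precondition satisfies the weakest precondition: the implication holds.
Answer: valid


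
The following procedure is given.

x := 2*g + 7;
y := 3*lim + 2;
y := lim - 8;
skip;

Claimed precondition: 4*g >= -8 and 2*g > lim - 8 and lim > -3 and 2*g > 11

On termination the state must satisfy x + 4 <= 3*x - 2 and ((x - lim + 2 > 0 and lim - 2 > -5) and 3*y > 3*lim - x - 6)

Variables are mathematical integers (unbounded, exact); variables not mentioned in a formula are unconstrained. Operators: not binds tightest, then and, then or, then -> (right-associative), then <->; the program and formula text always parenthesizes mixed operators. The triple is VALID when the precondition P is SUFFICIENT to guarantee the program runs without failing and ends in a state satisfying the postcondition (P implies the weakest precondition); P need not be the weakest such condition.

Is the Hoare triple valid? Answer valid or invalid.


Working backward. After the program, the postcondition x + 4 <= 3*x - 2 and ((x - lim + 2 > 0 and lim - 2 > -5) and 3*y > 3*lim - x - 6) must hold; in canonical form it is 2*x >= 6 and x > lim - 2 and lim > -3 and x + 3*y > 3*lim - 6.
Before skip: 2*x >= 6 and x > lim - 2 and lim > -3 and x + 3*y > 3*lim - 6
Before y := lim - 8: 2*x >= 6 and x > lim - 2 and lim > -3 and x > 18
Before y := 3*lim + 2: 2*x >= 6 and x > lim - 2 and lim > -3 and x > 18
Before x := 2*g + 7: 4*g >= -8 and 2*g > lim - 9 and lim > -3 and 2*g > 11
The weakest precondition is 4*g >= -8 and 2*g > lim - 9 and lim > -3 and 2*g > 11.
Check whether 4*g >= -8 and 2*g > lim - 8 and lim > -3 and 2*g > 11 implies it.
Every state satisfying the precondition satisfies the weakest precondition: the implication holds.
Answer: valid


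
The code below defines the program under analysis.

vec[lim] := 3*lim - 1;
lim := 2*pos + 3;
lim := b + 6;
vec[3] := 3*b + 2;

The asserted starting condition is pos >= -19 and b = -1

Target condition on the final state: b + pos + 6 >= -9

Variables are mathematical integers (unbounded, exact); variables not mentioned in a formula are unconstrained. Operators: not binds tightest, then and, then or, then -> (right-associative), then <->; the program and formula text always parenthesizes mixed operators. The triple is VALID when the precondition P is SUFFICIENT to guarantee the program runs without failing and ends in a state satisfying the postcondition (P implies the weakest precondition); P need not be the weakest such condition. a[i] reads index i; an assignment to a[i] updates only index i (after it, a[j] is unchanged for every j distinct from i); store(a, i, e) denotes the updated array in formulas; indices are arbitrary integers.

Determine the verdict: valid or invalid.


Working backward. After the program, the postcondition b + pos + 6 >= -9 must hold; in canonical form it is b + pos >= -15.
Before vec[3] := 3*b + 2: b + pos >= -15
Before lim := b + 6: b + pos >= -15
Before lim := 2*pos + 3: b + pos >= -15
Before vec[lim] := 3*lim - 1: b + pos >= -15
The weakest precondition is b + pos >= -15.
Check whether pos >= -19 and b = -1 implies it.
Countermodel: at the initial state b = -1, pos = -19, the precondition holds but the weakest precondition fails.
Answer: invalid


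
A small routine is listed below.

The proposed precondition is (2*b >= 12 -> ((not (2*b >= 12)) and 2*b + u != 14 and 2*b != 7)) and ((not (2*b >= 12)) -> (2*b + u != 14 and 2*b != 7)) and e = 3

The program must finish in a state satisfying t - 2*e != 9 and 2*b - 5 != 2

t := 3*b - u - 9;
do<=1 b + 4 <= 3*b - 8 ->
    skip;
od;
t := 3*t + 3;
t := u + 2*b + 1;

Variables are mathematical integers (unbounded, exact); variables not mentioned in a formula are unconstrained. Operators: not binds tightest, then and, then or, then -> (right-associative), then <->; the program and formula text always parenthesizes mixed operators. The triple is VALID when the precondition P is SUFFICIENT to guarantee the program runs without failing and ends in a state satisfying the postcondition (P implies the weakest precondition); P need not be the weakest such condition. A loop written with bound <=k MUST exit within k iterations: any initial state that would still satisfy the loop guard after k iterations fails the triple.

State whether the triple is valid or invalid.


Working backward. After the program, the postcondition t - 2*e != 9 and 2*b - 5 != 2 must hold; in canonical form it is t != 2*e + 9 and 2*b != 7.
Before t := u + 2*b + 1: 2*b + u != 2*e + 8 and 2*b != 7
Before t := 3*t + 3: 2*b + u != 2*e + 8 and 2*b != 7
Before the loop (bound <=1), unroll the exhaustion recursion (WP_0 = exit-now case; WP_j = one more guarded iteration, up to j = 1):
  WP_0: (not (2*b >= 12)) and 2*b + u != 2*e + 8 and 2*b != 7
  WP_1: (2*b >= 12 -> ((not (2*b >= 12)) and 2*b + u != 2*e + 8 and 2*b != 7)) and ((not (2*b >= 12)) -> (2*b + u != 2*e + 8 and 2*b != 7))
So before the loop: (2*b >= 12 -> ((not (2*b >= 12)) and 2*b + u != 2*e + 8 and 2*b != 7)) and ((not (2*b >= 12)) -> (2*b + u != 2*e + 8 and 2*b != 7))
Before t := 3*b - u - 9: (2*b >= 12 -> ((not (2*b >= 12)) and 2*b + u != 2*e + 8 and 2*b != 7)) and ((not (2*b >= 12)) -> (2*b + u != 2*e + 8 and 2*b != 7))
The weakest precondition is (2*b >= 12 -> ((not (2*b >= 12)) and 2*b + u != 2*e + 8 and 2*b != 7)) and ((not (2*b >= 12)) -> (2*b + u != 2*e + 8 and 2*b != 7)).
Check whether (2*b >= 12 -> ((not (2*b >= 12)) and 2*b + u != 14 and 2*b != 7)) and ((not (2*b >= 12)) -> (2*b + u != 14 and 2*b != 7)) and e = 3 implies it.
Every state satisfying the precondition satisfies the weakest precondition: the implication holds.
Answer: valid


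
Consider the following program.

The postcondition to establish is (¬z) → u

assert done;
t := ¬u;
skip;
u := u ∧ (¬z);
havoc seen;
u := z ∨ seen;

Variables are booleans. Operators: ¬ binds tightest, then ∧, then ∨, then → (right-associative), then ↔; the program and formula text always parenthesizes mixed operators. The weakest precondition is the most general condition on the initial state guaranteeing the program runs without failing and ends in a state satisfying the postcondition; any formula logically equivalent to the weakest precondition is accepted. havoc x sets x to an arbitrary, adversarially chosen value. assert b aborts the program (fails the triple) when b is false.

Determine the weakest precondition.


Working backward. After the program, (¬z) → u must hold.
Before u := z ∨ seen: (¬z) → (z ∨ seen)
Before havoc seen: (¬z) → z
Before u := u ∧ (¬z): (¬z) → z
Before skip: (¬z) → z
Before t := ¬u: (¬z) → z
Before assert done: done ∧ ((¬z) → z)
Answer: WP = done ∧ ((¬z) → z)


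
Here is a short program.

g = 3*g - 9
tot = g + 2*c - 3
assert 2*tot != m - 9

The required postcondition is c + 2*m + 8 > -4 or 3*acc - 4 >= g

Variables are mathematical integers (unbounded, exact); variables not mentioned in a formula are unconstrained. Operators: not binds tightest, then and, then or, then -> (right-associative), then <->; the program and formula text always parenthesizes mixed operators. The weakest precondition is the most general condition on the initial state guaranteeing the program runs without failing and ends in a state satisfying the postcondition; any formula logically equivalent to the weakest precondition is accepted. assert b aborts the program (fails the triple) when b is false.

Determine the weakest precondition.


Working backward. After the program, the postcondition c + 2*m + 8 > -4 or 3*acc - 4 >= g must hold; in canonical form it is c + 2*m > -12 or 3*acc >= g + 4.
Before assert 2*tot != m - 9: 2*tot != m - 9 and (c + 2*m > -12 or 3*acc >= g + 4)
Before tot := g + 2*c - 3: 4*c + 2*g != m - 3 and (c + 2*m > -12 or 3*acc >= g + 4)
Before g := 3*g - 9: 4*c + 6*g != m + 15 and (c + 2*m > -12 or 3*acc >= 3*g - 5)
Answer: WP = 4*c + 6*g != m + 15 and (c + 2*m > -12 or 3*acc >= 3*g - 5)


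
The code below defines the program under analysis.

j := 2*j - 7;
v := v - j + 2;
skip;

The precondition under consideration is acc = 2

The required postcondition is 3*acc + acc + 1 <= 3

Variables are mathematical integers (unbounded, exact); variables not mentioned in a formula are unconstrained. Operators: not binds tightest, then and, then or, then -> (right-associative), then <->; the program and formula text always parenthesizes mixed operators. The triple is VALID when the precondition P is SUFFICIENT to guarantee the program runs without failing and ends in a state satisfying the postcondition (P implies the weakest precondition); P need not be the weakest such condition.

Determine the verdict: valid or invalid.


Working backward. After the program, the postcondition 3*acc + acc + 1 <= 3 must hold; in canonical form it is 4*acc <= 2.
Before skip: 4*acc <= 2
Before v := v - j + 2: 4*acc <= 2
Before j := 2*j - 7: 4*acc <= 2
The weakest precondition is 4*acc <= 2.
Check whether acc = 2 implies it.
Countermodel: at the initial state acc = 2, the precondition holds but the weakest precondition fails.
Answer: invalid


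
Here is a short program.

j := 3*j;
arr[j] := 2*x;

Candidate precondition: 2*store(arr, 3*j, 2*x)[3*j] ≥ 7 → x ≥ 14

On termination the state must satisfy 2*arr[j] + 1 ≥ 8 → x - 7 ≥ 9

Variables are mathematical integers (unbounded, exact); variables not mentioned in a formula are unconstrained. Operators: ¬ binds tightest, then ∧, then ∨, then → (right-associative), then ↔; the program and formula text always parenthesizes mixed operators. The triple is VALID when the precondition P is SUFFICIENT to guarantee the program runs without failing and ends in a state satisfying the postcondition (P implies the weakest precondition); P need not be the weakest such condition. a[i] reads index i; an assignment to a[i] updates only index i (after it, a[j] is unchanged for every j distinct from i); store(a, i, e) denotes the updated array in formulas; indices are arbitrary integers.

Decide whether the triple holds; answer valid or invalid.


Working backward. After the program, the postcondition 2*arr[j] + 1 ≥ 8 → x - 7 ≥ 9 must hold; in canonical form it is 2*arr[j] ≥ 7 → x ≥ 16.
Before arr[j] := 2*x: 2*store(arr, j, 2*x)[j] ≥ 7 → x ≥ 16
Before j := 3*j: 2*store(arr, 3*j, 2*x)[3*j] ≥ 7 → x ≥ 16
The weakest precondition is 2*store(arr, 3*j, 2*x)[3*j] ≥ 7 → x ≥ 16.
Check whether 2*store(arr, 3*j, 2*x)[3*j] ≥ 7 → x ≥ 14 implies it.
Countermodel: at the initial state arr = {[0] = 0, elsewhere 0}, j = 0, x = 14, the precondition holds but the weakest precondition fails.
Answer: invalid


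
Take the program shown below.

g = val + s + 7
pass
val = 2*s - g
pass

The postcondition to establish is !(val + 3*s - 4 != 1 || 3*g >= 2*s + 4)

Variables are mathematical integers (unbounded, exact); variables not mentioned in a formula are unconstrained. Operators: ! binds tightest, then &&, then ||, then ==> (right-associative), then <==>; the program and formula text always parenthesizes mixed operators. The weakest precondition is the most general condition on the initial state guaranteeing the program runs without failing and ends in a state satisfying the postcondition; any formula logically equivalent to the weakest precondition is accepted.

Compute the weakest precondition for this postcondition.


Working backward. After the program, the postcondition !(val + 3*s - 4 != 1 || 3*g >= 2*s + 4) must hold; in canonical form it is !(3*s + val != 5 || 3*g >= 2*s + 4).
Before skip: !(3*s + val != 5 || 3*g >= 2*s + 4)
Before val := 2*s - g: !(5*s != g + 5 || 3*g >= 2*s + 4)
Before skip: !(5*s != g + 5 || 3*g >= 2*s + 4)
Before g := val + s + 7: !(4*s != val + 12 || s + 3*val >= -17)
Answer: WP = !(4*s != val + 12 || s + 3*val >= -17)


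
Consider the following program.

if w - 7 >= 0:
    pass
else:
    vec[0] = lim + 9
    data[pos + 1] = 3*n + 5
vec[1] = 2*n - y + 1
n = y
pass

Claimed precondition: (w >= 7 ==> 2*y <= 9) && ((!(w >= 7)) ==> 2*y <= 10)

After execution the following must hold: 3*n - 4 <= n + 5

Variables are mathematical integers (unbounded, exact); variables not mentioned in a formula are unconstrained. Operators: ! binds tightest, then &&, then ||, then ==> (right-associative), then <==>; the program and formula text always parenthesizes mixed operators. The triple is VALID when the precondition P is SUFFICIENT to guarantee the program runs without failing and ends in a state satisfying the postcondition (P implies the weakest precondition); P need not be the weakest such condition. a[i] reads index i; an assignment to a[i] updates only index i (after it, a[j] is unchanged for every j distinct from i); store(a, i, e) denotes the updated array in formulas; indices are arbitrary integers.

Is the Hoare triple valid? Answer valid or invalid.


Working backward. After the program, the postcondition 3*n - 4 <= n + 5 must hold; in canonical form it is 2*n <= 9.
Before skip: 2*n <= 9
Before n := y: 2*y <= 9
Before vec[1] := 2*n - y + 1: 2*y <= 9
Then branch requires 2*y <= 9; else branch requires 2*y <= 9.
Before the if: (w >= 7 ==> 2*y <= 9) && ((!(w >= 7)) ==> 2*y <= 9)
The weakest precondition is (w >= 7 ==> 2*y <= 9) && ((!(w >= 7)) ==> 2*y <= 9).
Check whether (w >= 7 ==> 2*y <= 9) && ((!(w >= 7)) ==> 2*y <= 10) implies it.
Countermodel: at the initial state w = 6, y = 5, the precondition holds but the weakest precondition fails.
Answer: invalid


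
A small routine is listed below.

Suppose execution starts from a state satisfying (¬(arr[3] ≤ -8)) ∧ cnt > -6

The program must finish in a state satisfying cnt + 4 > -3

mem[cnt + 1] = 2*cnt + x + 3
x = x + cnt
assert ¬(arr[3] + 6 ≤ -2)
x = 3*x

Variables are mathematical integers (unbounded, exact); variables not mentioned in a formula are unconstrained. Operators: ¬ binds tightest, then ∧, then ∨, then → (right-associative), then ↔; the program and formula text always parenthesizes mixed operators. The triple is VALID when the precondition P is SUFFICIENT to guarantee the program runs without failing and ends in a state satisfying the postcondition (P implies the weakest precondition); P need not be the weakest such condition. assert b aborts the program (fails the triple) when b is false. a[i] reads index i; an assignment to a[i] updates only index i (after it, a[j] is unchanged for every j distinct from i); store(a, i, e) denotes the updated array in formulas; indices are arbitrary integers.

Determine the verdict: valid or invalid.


Working backward. After the program, the postcondition cnt + 4 > -3 must hold; in canonical form it is cnt > -7.
Before x := 3*x: cnt > -7
Before assert ¬(arr[3] + 6 ≤ -2): (¬(arr[3] ≤ -8)) ∧ cnt > -7
Before x := x + cnt: (¬(arr[3] ≤ -8)) ∧ cnt > -7
Before mem[cnt + 1] := 2*cnt + x + 3: (¬(arr[3] ≤ -8)) ∧ cnt > -7
The weakest precondition is (¬(arr[3] ≤ -8)) ∧ cnt > -7.
Check whether (¬(arr[3] ≤ -8)) ∧ cnt > -6 implies it.
Every state satisfying the precondition satisfies the weakest precondition: the implication holds.
Answer: valid


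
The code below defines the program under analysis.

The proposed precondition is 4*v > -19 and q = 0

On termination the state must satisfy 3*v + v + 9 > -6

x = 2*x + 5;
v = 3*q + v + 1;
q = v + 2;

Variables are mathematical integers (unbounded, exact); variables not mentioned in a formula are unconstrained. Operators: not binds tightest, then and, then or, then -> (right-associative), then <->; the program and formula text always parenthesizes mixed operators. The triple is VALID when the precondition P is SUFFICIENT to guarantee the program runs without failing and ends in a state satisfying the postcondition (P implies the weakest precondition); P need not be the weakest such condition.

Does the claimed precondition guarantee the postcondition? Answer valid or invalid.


Working backward. After the program, the postcondition 3*v + v + 9 > -6 must hold; in canonical form it is 4*v > -15.
Before q := v + 2: 4*v > -15
Before v := 3*q + v + 1: 12*q + 4*v > -19
Before x := 2*x + 5: 12*q + 4*v > -19
The weakest precondition is 12*q + 4*v > -19.
Check whether 4*v > -19 and q = 0 implies it.
Every state satisfying the precondition satisfies the weakest precondition: the implication holds.
Answer: valid


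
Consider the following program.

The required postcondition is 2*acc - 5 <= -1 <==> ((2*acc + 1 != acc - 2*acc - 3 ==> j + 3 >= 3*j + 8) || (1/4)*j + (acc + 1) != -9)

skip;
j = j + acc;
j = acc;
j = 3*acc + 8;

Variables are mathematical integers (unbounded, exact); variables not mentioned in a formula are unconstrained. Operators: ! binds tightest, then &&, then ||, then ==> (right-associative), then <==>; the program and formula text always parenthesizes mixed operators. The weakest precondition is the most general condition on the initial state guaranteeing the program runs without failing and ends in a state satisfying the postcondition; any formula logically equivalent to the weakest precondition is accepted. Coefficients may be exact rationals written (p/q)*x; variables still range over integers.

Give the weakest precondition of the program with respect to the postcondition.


Working backward. After the program, the postcondition 2*acc - 5 <= -1 <==> ((2*acc + 1 != acc - 2*acc - 3 ==> j + 3 >= 3*j + 8) || (1/4)*j + (acc + 1) != -9) must hold; in canonical form it is 2*acc <= 4 <==> ((3*acc != -4 ==> 2*j <= -5) || acc + (1/4)*j != -10).
Before j := 3*acc + 8: 2*acc <= 4 <==> ((3*acc != -4 ==> 6*acc <= -21) || (7/4)*acc != -12)
Before j := acc: 2*acc <= 4 <==> ((3*acc != -4 ==> 6*acc <= -21) || (7/4)*acc != -12)
Before j := j + acc: 2*acc <= 4 <==> ((3*acc != -4 ==> 6*acc <= -21) || (7/4)*acc != -12)
Before skip: 2*acc <= 4 <==> ((3*acc != -4 ==> 6*acc <= -21) || (7/4)*acc != -12)
Answer: WP = 2*acc <= 4 <==> ((3*acc != -4 ==> 6*acc <= -21) || (7/4)*acc != -12)


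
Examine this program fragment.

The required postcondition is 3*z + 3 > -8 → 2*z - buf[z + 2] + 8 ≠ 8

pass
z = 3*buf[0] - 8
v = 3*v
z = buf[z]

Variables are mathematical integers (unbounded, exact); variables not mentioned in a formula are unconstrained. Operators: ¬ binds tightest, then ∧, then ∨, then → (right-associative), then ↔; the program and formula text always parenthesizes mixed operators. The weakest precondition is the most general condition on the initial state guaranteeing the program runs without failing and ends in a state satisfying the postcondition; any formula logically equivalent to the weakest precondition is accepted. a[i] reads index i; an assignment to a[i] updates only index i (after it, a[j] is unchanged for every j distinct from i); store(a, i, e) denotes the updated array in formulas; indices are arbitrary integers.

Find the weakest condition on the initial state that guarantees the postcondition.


Working backward. After the program, the postcondition 3*z + 3 > -8 → 2*z - buf[z + 2] + 8 ≠ 8 must hold; in canonical form it is 3*z > -11 → 2*z ≠ buf[z + 2].
Before z := buf[z]: 3*buf[z] > -11 → 2*buf[z] ≠ buf[buf[z] + 2]
Before v := 3*v: 3*buf[z] > -11 → 2*buf[z] ≠ buf[buf[z] + 2]
Before z := 3*buf[0] - 8: 3*buf[3*buf[0] - 8] > -11 → 2*buf[3*buf[0] - 8] ≠ buf[buf[3*buf[0] - 8] + 2]
Before skip: 3*buf[3*buf[0] - 8] > -11 → 2*buf[3*buf[0] - 8] ≠ buf[buf[3*buf[0] - 8] + 2]
Answer: WP = 3*buf[3*buf[0] - 8] > -11 → 2*buf[3*buf[0] - 8] ≠ buf[buf[3*buf[0] - 8] + 2]


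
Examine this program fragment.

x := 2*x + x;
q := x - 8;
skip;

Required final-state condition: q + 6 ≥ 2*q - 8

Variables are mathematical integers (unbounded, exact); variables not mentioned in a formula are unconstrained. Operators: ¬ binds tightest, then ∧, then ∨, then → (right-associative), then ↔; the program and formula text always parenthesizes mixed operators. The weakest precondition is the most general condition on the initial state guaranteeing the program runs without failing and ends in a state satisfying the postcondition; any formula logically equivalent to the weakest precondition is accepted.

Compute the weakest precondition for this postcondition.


Working backward. After the program, the postcondition q + 6 ≥ 2*q - 8 must hold; in canonical form it is q ≤ 14.
Before skip: q ≤ 14
Before q := x - 8: x ≤ 22
Before x := 2*x + x: 3*x ≤ 22
Answer: WP = 3*x ≤ 22


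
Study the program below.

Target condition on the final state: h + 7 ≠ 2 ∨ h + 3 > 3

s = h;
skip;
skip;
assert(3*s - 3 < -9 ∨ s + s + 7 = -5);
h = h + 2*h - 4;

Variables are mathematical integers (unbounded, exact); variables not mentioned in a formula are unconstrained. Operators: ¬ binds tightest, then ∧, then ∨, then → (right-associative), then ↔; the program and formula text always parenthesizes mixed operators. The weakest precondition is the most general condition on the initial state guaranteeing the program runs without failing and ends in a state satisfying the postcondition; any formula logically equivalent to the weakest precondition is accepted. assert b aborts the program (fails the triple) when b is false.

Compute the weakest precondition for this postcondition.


Working backward. After the program, the postcondition h + 7 ≠ 2 ∨ h + 3 > 3 must hold; in canonical form it is h ≠ -5 ∨ h > 0.
Before h := h + 2*h - 4: 3*h ≠ -1 ∨ 3*h > 4
Before assert 3*s - 3 < -9 ∨ s + s + 7 = -5: (3*s < -6 ∨ 2*s = -12) ∧ (3*h ≠ -1 ∨ 3*h > 4)
Before skip: (3*s < -6 ∨ 2*s = -12) ∧ (3*h ≠ -1 ∨ 3*h > 4)
Before skip: (3*s < -6 ∨ 2*s = -12) ∧ (3*h ≠ -1 ∨ 3*h > 4)
Before s := h: (3*h < -6 ∨ 2*h = -12) ∧ (3*h ≠ -1 ∨ 3*h > 4)
Answer: WP = (3*h < -6 ∨ 2*h = -12) ∧ (3*h ≠ -1 ∨ 3*h > 4)


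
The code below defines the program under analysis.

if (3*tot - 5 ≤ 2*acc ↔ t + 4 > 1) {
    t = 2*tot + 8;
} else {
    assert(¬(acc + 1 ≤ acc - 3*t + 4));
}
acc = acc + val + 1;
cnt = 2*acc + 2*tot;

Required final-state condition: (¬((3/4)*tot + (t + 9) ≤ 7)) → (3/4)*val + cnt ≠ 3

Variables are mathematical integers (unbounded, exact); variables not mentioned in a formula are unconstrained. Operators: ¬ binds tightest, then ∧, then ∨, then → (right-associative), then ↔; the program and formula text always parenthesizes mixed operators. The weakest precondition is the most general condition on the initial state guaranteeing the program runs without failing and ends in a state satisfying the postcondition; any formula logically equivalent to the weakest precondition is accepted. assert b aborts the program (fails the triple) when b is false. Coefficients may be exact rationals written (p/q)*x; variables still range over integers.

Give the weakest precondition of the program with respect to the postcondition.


Working backward. After the program, the postcondition (¬((3/4)*tot + (t + 9) ≤ 7)) → (3/4)*val + cnt ≠ 3 must hold; in canonical form it is (¬(t + (3/4)*tot ≤ -2)) → cnt + (3/4)*val ≠ 3.
Before cnt := 2*acc + 2*tot: (¬(t + (3/4)*tot ≤ -2)) → 2*acc + 2*tot + (3/4)*val ≠ 3
Before acc := acc + val + 1: (¬(t + (3/4)*tot ≤ -2)) → 2*acc + 2*tot + (11/4)*val ≠ 1
Then branch requires (¬((11/4)*tot ≤ -10)) → 2*acc + 2*tot + (11/4)*val ≠ 1; else branch requires (¬(3*t ≤ 3)) ∧ ((¬(t + (3/4)*tot ≤ -2)) → 2*acc + 2*tot + (11/4)*val ≠ 1).
Before the if: ((3*tot ≤ 2*acc + 5 ↔ t > -3) → ((¬((11/4)*tot ≤ -10)) → 2*acc + 2*tot + (11/4)*val ≠ 1)) ∧ ((¬(3*tot ≤ 2*acc + 5 ↔ t > -3)) → ((¬(3*t ≤ 3)) ∧ ((¬(t + (3/4)*tot ≤ -2)) → 2*acc + 2*tot + (11/4)*val ≠ 1)))
Answer: WP = ((3*tot ≤ 2*acc + 5 ↔ t > -3) → ((¬((11/4)*tot ≤ -10)) → 2*acc + 2*tot + (11/4)*val ≠ 1)) ∧ ((¬(3*tot ≤ 2*acc + 5 ↔ t > -3)) → ((¬(3*t ≤ 3)) ∧ ((¬(t + (3/4)*tot ≤ -2)) → 2*acc + 2*tot + (11/4)*val ≠ 1)))


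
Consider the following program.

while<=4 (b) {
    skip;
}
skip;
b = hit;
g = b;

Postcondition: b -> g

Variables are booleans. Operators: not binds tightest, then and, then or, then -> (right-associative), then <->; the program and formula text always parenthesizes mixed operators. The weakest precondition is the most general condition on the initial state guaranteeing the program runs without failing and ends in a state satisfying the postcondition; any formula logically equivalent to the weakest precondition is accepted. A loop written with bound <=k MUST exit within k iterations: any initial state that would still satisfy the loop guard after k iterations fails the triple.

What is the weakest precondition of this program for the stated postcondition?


Working backward. After the program, b -> g must hold.
Before g := b: true
Before b := hit: true
Before skip: true
Before the loop (bound <=4), unroll the exhaustion recursion (WP_0 = exit-now case; WP_j = one more guarded iteration, up to j = 4):
  WP_0: not b
  WP_1: b -> (not b)
  WP_2: b -> (b -> (not b))
  WP_3: b -> (b -> (b -> (not b)))
  WP_4: b -> (b -> (b -> (b -> (not b))))
So before the loop: b -> (b -> (b -> (b -> (not b))))
Answer: WP = b -> (b -> (b -> (b -> (not b))))


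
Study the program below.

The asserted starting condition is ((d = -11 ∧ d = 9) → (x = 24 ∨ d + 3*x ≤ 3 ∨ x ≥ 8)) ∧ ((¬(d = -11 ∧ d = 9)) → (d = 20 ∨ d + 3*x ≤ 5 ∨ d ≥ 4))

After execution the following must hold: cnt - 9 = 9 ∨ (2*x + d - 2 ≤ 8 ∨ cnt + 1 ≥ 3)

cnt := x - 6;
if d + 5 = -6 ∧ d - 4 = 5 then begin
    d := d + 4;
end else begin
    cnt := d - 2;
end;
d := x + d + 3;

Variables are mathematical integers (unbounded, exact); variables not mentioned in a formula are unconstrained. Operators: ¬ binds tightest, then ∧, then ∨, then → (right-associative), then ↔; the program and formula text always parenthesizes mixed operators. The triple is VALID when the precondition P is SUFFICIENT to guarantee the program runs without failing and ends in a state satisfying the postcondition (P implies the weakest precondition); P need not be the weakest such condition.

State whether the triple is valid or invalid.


Working backward. After the program, the postcondition cnt - 9 = 9 ∨ (2*x + d - 2 ≤ 8 ∨ cnt + 1 ≥ 3) must hold; in canonical form it is cnt = 18 ∨ d + 2*x ≤ 10 ∨ cnt ≥ 2.
Before d := x + d + 3: cnt = 18 ∨ d + 3*x ≤ 7 ∨ cnt ≥ 2
Then branch requires cnt = 18 ∨ d + 3*x ≤ 3 ∨ cnt ≥ 2; else branch requires d = 20 ∨ d + 3*x ≤ 7 ∨ d ≥ 4.
Before the if: ((d = -11 ∧ d = 9) → (cnt = 18 ∨ d + 3*x ≤ 3 ∨ cnt ≥ 2)) ∧ ((¬(d = -11 ∧ d = 9)) → (d = 20 ∨ d + 3*x ≤ 7 ∨ d ≥ 4))
Before cnt := x - 6: ((d = -11 ∧ d = 9) → (x = 24 ∨ d + 3*x ≤ 3 ∨ x ≥ 8)) ∧ ((¬(d = -11 ∧ d = 9)) → (d = 20 ∨ d + 3*x ≤ 7 ∨ d ≥ 4))
The weakest precondition is ((d = -11 ∧ d = 9) → (x = 24 ∨ d + 3*x ≤ 3 ∨ x ≥ 8)) ∧ ((¬(d = -11 ∧ d = 9)) → (d = 20 ∨ d + 3*x ≤ 7 ∨ d ≥ 4)).
Check whether ((d = -11 ∧ d = 9) → (x = 24 ∨ d + 3*x ≤ 3 ∨ x ≥ 8)) ∧ ((¬(d = -11 ∧ d = 9)) → (d = 20 ∨ d + 3*x ≤ 5 ∨ d ≥ 4)) implies it.
Every state satisfying the precondition satisfies the weakest precondition: the implication holds.
Answer: valid


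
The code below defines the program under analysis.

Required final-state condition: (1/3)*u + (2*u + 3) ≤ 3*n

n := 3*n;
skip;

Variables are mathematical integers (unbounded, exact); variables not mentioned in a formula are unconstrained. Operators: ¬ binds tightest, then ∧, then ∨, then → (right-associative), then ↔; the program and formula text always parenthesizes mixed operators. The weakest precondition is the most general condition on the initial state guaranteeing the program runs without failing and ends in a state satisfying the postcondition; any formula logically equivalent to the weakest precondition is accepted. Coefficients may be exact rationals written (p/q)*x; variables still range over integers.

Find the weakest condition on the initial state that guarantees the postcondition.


Working backward. After the program, the postcondition (1/3)*u + (2*u + 3) ≤ 3*n must hold; in canonical form it is (7/3)*u ≤ 3*n - 3.
Before skip: (7/3)*u ≤ 3*n - 3
Before n := 3*n: (7/3)*u ≤ 9*n - 3
Answer: WP = (7/3)*u ≤ 9*n - 3


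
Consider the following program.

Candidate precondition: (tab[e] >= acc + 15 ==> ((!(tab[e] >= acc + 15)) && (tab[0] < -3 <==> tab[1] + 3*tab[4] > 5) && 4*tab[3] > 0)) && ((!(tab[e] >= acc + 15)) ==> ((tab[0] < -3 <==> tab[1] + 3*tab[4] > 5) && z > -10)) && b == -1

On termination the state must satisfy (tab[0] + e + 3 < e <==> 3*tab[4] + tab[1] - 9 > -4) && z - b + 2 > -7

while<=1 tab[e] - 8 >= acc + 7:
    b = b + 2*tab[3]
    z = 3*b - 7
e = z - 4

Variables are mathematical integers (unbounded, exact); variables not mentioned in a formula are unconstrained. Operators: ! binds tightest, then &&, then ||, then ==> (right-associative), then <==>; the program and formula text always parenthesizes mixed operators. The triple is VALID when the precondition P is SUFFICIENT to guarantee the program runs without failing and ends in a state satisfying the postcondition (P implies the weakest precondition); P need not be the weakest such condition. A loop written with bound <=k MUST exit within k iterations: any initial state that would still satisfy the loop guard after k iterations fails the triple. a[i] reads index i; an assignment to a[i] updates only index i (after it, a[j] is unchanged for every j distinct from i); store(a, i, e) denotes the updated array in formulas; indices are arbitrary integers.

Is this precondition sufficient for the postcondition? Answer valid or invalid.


Working backward. After the program, the postcondition (tab[0] + e + 3 < e <==> 3*tab[4] + tab[1] - 9 > -4) && z - b + 2 > -7 must hold; in canonical form it is (tab[0] < -3 <==> tab[1] + 3*tab[4] > 5) && z > b - 9.
Before e := z - 4: (tab[0] < -3 <==> tab[1] + 3*tab[4] > 5) && z > b - 9
Before the loop (bound <=1), unroll the exhaustion recursion (WP_0 = exit-now case; WP_j = one more guarded iteration, up to j = 1):
  WP_0: (!(tab[e] >= acc + 15)) && (tab[0] < -3 <==> tab[1] + 3*tab[4] > 5) && z > b - 9
  WP_1: (tab[e] >= acc + 15 ==> ((!(tab[e] >= acc + 15)) && (tab[0] < -3 <==> tab[1] + 3*tab[4] > 5) && 4*tab[3] + 2*b > -2)) && ((!(tab[e] >= acc + 15)) ==> ((tab[0] < -3 <==> tab[1] + 3*tab[4] > 5) && z > b - 9))
So before the loop: (tab[e] >= acc + 15 ==> ((!(tab[e] >= acc + 15)) && (tab[0] < -3 <==> tab[1] + 3*tab[4] > 5) && 4*tab[3] + 2*b > -2)) && ((!(tab[e] >= acc + 15)) ==> ((tab[0] < -3 <==> tab[1] + 3*tab[4] > 5) && z > b - 9))
The weakest precondition is (tab[e] >= acc + 15 ==> ((!(tab[e] >= acc + 15)) && (tab[0] < -3 <==> tab[1] + 3*tab[4] > 5) && 4*tab[3] + 2*b > -2)) && ((!(tab[e] >= acc + 15)) ==> ((tab[0] < -3 <==> tab[1] + 3*tab[4] > 5) && z > b - 9)).
Check whether (tab[e] >= acc + 15 ==> ((!(tab[e] >= acc + 15)) && (tab[0] < -3 <==> tab[1] + 3*tab[4] > 5) && 4*tab[3] > 0)) && ((!(tab[e] >= acc + 15)) ==> ((tab[0] < -3 <==> tab[1] + 3*tab[4] > 5) && z > -10)) && b == -1 implies it.
Every state satisfying the precondition satisfies the weakest precondition: the implication holds.
Answer: valid


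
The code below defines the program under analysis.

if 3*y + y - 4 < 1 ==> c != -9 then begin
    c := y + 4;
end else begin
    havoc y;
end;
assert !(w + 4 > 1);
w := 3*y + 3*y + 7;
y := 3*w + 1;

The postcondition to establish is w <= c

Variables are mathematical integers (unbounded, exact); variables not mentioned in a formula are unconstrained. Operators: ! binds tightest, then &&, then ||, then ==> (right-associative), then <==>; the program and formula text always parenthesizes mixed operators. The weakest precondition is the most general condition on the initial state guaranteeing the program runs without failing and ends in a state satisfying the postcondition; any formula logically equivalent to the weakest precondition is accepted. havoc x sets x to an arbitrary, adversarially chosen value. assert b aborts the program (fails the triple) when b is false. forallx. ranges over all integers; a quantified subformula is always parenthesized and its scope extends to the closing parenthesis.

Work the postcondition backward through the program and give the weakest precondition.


Working backward. After the program, w <= c must hold.
Before y := 3*w + 1: w <= c
Before w := 3*y + 3*y + 7: 6*y <= c - 7
Before assert !(w + 4 > 1): (!(w > -3)) && 6*y <= c - 7
Then branch requires (!(w > -3)) && 5*y <= -3; else branch requires forall y_1. ((!(w > -3)) && 6*y_1 <= c - 7).
Before the if: ((4*y < 5 ==> c != -9) ==> ((!(w > -3)) && 5*y <= -3)) && ((!(4*y < 5 ==> c != -9)) ==> (forall y_1. ((!(w > -3)) && 6*y_1 <= c - 7)))
Answer: WP = ((4*y < 5 ==> c != -9) ==> ((!(w > -3)) && 5*y <= -3)) && ((!(4*y < 5 ==> c != -9)) ==> (forall y_1. ((!(w > -3)) && 6*y_1 <= c - 7)))


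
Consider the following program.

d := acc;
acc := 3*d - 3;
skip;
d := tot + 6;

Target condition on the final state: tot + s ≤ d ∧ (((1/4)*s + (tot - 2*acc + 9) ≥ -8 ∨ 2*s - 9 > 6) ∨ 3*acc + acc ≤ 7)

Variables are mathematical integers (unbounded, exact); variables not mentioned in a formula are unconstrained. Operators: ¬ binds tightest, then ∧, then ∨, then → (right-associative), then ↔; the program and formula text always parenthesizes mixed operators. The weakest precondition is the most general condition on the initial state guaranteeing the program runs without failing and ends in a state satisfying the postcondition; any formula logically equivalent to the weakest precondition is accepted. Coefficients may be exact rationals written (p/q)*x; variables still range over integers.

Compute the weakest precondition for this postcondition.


Working backward. After the program, the postcondition tot + s ≤ d ∧ (((1/4)*s + (tot - 2*acc + 9) ≥ -8 ∨ 2*s - 9 > 6) ∨ 3*acc + acc ≤ 7) must hold; in canonical form it is s + tot ≤ d ∧ ((1/4)*s + tot ≥ 2*acc - 17 ∨ 2*s > 15 ∨ 4*acc ≤ 7).
Before d := tot + 6: s ≤ 6 ∧ ((1/4)*s + tot ≥ 2*acc - 17 ∨ 2*s > 15 ∨ 4*acc ≤ 7)
Before skip: s ≤ 6 ∧ ((1/4)*s + tot ≥ 2*acc - 17 ∨ 2*s > 15 ∨ 4*acc ≤ 7)
Before acc := 3*d - 3: s ≤ 6 ∧ ((1/4)*s + tot ≥ 6*d - 23 ∨ 2*s > 15 ∨ 12*d ≤ 19)
Before d := acc: s ≤ 6 ∧ ((1/4)*s + tot ≥ 6*acc - 23 ∨ 2*s > 15 ∨ 12*acc ≤ 19)
Answer: WP = s ≤ 6 ∧ ((1/4)*s + tot ≥ 6*acc - 23 ∨ 2*s > 15 ∨ 12*acc ≤ 19)


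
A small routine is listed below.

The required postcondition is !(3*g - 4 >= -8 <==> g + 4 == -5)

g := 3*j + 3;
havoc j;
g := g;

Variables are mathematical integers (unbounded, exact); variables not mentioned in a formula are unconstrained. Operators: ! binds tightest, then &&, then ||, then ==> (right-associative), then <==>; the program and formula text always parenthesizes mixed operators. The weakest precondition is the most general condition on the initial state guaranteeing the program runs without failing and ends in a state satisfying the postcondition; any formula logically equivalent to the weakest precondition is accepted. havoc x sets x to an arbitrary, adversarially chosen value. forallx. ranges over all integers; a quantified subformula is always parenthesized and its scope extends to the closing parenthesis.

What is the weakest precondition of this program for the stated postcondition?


Working backward. After the program, the postcondition !(3*g - 4 >= -8 <==> g + 4 == -5) must hold; in canonical form it is !(3*g >= -4 <==> g == -9).
Before g := g: !(3*g >= -4 <==> g == -9)
Before havoc j: !(3*g >= -4 <==> g == -9)
Before g := 3*j + 3: !(9*j >= -13 <==> 3*j == -12)
Answer: WP = !(9*j >= -13 <==> 3*j == -12)
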